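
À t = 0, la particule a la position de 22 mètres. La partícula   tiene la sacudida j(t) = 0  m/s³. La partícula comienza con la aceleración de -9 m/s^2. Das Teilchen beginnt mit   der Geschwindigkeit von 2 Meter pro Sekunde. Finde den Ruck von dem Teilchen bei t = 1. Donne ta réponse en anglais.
We have jerk j(t) = 0. Substituting t = 1: j(1) = 0.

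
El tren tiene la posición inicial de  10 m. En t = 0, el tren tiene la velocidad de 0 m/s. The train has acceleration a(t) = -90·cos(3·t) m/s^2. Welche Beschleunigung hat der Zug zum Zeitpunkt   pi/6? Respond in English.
Using a(t) = -90·cos(3·t) and substituting t = pi/6, we find a = 0.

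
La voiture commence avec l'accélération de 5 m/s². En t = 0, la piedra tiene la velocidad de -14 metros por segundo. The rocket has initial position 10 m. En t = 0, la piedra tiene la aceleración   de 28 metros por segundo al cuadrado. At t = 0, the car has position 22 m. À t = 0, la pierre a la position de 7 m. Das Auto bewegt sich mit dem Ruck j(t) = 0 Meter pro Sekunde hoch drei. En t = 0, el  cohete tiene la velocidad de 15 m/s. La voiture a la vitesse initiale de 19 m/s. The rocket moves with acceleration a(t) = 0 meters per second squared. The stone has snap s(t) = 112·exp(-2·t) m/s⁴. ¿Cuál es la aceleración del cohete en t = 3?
Tenemos la aceleración a(t) = 0. Sustituyendo t = 3: a(3) = 0.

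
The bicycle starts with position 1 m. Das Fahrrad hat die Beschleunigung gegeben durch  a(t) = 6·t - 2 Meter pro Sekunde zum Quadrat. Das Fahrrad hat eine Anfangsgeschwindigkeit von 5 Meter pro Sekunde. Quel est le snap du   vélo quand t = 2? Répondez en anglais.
To solve this, we need to take 2 derivatives of our acceleration equation a(t) = 6·t - 2. Taking d/dt of a(t), we find j(t) = 6. The derivative of jerk gives snap: s(t) = 0. Using s(t) = 0 and substituting t = 2, we find s = 0.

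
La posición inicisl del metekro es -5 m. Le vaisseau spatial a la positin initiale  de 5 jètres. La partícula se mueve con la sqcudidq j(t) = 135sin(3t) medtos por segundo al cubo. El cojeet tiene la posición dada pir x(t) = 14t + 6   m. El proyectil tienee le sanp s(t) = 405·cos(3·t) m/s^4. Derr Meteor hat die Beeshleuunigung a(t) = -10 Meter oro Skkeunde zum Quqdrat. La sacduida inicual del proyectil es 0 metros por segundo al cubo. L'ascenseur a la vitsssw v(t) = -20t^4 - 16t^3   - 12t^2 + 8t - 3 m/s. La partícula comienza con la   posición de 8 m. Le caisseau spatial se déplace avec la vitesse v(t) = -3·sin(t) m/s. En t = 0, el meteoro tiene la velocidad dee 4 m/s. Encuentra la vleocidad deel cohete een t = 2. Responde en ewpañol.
Para resolver esto, necesitamos tomar 1 derivada de nuestra ecuación de la posición x(t) = 14·t + 6. La derivada de la posición da la velocidad: v(t) = 14. De la ecuación de la velocidad v(t) = 14, sustituimos t = 2 para obtener v = 14.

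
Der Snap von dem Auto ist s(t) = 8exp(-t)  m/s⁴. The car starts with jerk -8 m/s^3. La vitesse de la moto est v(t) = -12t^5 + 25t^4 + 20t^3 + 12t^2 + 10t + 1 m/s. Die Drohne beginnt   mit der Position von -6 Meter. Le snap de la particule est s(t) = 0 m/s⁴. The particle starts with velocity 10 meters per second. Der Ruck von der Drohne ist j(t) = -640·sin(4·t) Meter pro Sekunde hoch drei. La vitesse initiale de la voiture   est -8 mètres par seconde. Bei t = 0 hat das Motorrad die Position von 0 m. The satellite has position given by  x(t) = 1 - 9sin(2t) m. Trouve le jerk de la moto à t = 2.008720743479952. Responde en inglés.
We must differentiate our velocity equation v(t) = -12·t^5 + 25·t^4 + 20·t^3 + 12·t^2 + 10·t + 1 2 times. Taking d/dt of v(t), we find a(t) = -60·t^4 + 100·t^3 + 60·t^2 + 24·t + 10. Differentiating acceleration, we get jerk: j(t) = -240·t^3 + 300·t^2 + 120·t + 24. Using j(t) = -240·t^3 + 300·t^2 + 120·t + 24 and substituting t = 2.008720743479952, we find j = -469.691217560798.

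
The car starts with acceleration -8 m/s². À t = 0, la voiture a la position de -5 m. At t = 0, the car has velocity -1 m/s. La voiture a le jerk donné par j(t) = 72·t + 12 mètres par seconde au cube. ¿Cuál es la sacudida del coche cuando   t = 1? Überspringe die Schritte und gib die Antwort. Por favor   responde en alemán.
Bei t = 1, j = 84.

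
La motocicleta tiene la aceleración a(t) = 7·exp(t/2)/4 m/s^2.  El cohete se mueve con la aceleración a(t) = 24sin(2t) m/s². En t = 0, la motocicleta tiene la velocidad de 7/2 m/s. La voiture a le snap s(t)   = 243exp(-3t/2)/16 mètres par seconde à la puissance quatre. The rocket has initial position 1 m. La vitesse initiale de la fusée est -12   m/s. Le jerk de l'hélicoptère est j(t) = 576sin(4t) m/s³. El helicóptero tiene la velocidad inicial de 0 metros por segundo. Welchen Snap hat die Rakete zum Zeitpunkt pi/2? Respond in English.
Starting from acceleration a(t) = 24·sin(2·t), we take 2 derivatives. Taking d/dt of a(t), we find j(t) = 48·cos(2·t). Differentiating jerk, we get snap: s(t) = -96·sin(2·t). Using s(t) = -96·sin(2·t) and substituting t = pi/2, we find s = 0.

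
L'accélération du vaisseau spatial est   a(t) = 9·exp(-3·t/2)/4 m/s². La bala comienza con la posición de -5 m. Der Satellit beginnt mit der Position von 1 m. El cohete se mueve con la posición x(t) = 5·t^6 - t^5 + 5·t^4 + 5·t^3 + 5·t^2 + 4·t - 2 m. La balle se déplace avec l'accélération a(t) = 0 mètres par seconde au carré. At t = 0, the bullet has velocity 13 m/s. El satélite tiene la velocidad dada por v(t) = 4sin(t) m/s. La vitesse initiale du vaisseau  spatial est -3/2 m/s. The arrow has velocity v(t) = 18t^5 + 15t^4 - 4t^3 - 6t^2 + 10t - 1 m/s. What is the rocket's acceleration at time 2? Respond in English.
To solve this, we need to take 2 derivatives of our position equation x(t) = 5·t^6 - t^5 + 5·t^4 + 5·t^3 + 5·t^2 + 4·t - 2. Taking d/dt of x(t), we find v(t) = 30·t^5 - 5·t^4 + 20·t^3 + 15·t^2 + 10·t + 4. Taking d/dt of v(t), we find a(t) = 150·t^4 - 20·t^3 + 60·t^2 + 30·t + 10. Using a(t) = 150·t^4 - 20·t^3 + 60·t^2 + 30·t + 10 and substituting t = 2, we find a = 2550.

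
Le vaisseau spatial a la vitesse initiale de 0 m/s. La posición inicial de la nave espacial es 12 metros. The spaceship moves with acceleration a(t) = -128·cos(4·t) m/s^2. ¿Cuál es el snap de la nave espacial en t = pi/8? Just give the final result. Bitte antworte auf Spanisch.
En t = pi/8, s = 0.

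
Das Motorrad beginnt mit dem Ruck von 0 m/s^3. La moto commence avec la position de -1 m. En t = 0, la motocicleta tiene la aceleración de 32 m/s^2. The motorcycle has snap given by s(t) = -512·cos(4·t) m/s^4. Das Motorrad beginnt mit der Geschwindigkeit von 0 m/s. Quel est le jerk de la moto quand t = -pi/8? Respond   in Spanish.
Partiendo del snap s(t) = -512·cos(4·t), tomamos 1 integral. Integrando el snap y usando la condición inicial j(0) = 0, obtenemos j(t) = -128·sin(4·t). De la ecuación de la sacudida j(t) = -128·sin(4·t), sustituimos t = -pi/8 para obtener j = 128.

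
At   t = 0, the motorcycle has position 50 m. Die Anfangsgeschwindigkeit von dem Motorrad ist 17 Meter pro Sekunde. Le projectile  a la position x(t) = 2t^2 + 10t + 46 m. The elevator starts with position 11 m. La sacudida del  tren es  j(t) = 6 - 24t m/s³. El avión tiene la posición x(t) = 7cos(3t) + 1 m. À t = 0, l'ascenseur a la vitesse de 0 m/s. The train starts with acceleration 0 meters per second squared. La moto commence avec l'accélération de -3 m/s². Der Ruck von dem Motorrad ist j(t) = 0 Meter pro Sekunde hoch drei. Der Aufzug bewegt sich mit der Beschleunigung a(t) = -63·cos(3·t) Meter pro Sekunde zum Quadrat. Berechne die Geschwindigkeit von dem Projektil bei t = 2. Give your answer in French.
Pour résoudre ceci, nous devons prendre 1 dérivée de notre équation de la position x(t) = 2·t^2 + 10·t + 46. La dérivée de la position donne la vitesse: v(t) = 4·t + 10. Nous avons la vitesse v(t) = 4·t + 10. En substituant t = 2: v(2) = 18.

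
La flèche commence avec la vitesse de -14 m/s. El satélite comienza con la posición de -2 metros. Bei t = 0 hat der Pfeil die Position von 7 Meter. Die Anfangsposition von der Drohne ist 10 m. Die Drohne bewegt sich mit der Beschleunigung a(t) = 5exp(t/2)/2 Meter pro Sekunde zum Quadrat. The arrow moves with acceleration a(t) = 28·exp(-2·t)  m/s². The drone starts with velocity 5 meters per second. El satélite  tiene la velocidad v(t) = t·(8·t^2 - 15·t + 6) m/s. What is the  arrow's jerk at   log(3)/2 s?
To solve this, we need to take 1 derivative of our acceleration equation a(t) = 28·exp(-2·t). The derivative of acceleration gives jerk: j(t) = -56·exp(-2·t). From the given jerk equation j(t) = -56·exp(-2·t), we substitute t = log(3)/2 to get j = -56/3.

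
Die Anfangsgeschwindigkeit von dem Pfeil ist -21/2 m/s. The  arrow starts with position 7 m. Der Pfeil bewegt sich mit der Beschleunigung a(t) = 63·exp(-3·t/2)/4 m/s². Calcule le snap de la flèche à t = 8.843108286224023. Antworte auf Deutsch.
Ausgehend von der Beschleunigung a(t) = 63·exp(-3·t/2)/4, nehmen wir 2 Ableitungen. Durch Ableiten von der Beschleunigung erhalten wir den Ruck: j(t) = -189·exp(-3·t/2)/8. Die Ableitung von dem Ruck ergibt den Snap: s(t) = 567·exp(-3·t/2)/16. Mit s(t) = 567·exp(-3·t/2)/16 und Einsetzen von t = 8.843108286224023, finden wir s = 0.0000614742698051445.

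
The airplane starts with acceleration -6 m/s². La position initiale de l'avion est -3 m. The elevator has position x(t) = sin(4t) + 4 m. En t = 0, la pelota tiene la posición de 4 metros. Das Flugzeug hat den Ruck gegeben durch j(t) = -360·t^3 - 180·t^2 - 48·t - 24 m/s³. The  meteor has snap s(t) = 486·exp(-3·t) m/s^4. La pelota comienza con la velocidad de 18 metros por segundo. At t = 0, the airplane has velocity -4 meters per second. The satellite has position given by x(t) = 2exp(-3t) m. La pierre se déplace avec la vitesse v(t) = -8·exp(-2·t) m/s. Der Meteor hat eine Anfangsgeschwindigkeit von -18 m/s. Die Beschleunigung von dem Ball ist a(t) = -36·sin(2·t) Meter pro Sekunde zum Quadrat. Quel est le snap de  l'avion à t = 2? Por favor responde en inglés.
We must differentiate our jerk equation j(t) = -360·t^3 - 180·t^2 - 48·t - 24 1 time. The derivative of jerk gives snap: s(t) = -1080·t^2 - 360·t - 48. From the given snap equation s(t) = -1080·t^2 - 360·t - 48, we substitute t = 2 to get s = -5088.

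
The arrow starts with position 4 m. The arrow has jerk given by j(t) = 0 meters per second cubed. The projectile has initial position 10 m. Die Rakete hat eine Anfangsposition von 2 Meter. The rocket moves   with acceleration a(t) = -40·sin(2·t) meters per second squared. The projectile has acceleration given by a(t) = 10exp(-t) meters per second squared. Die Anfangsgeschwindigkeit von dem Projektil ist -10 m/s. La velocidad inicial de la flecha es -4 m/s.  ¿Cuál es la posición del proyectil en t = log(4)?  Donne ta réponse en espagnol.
Para resolver esto, necesitamos tomar 2 integrales de nuestra ecuación de la aceleración a(t) = 10·exp(-t). Integrando la aceleración y usando la condición inicial v(0) = -10, obtenemos v(t) = -10·exp(-t). Tomando ∫v(t)dt y aplicando x(0) = 10, encontramos x(t) = 10·exp(-t). Tenemos la posición x(t) = 10·exp(-t). Sustituyendo t = log(4): x(log(4)) = 5/2.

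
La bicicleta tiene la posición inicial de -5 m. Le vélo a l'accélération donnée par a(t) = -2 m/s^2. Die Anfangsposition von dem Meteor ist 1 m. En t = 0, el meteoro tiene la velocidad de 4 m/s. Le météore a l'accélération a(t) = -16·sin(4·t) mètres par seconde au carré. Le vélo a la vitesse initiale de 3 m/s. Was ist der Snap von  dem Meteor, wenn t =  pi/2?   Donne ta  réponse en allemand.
Um dies zu lösen, müssen wir 2 Ableitungen unserer Gleichung für die Beschleunigung a(t) = -16·sin(4·t) nehmen. Durch Ableiten von der Beschleunigung erhalten wir den Ruck: j(t) = -64·cos(4·t). Durch Ableiten von dem Ruck erhalten wir den Snap: s(t) = 256·sin(4·t). Aus der Gleichung für den Snap s(t) = 256·sin(4·t), setzen wir t = pi/2 ein und erhalten s = 0.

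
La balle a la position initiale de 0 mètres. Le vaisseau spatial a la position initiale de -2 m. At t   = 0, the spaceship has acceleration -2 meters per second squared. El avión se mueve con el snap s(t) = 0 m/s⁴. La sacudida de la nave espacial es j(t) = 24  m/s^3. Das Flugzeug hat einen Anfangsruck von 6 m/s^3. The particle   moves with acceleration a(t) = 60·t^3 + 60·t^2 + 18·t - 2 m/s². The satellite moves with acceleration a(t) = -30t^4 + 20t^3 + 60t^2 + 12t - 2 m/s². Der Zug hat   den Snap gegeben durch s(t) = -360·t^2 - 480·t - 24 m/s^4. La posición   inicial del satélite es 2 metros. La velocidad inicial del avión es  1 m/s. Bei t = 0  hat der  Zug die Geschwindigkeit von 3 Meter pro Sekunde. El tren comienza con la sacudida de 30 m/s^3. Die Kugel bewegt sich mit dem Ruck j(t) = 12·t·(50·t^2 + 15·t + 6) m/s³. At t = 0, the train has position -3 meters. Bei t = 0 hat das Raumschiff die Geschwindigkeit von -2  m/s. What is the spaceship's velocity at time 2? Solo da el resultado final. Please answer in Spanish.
La velocidad en t = 2 es v = 42.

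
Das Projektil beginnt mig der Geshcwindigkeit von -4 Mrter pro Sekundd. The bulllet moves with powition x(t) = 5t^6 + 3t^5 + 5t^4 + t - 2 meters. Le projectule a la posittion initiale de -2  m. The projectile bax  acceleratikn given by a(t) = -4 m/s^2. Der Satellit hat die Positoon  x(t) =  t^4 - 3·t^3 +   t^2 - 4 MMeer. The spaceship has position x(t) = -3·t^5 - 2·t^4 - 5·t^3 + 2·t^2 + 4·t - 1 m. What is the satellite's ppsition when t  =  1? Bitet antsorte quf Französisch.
Nous avons la position x(t) = t^4 - 3·t^3 + t^2 - 4. En substituant t = 1: x(1) = -5.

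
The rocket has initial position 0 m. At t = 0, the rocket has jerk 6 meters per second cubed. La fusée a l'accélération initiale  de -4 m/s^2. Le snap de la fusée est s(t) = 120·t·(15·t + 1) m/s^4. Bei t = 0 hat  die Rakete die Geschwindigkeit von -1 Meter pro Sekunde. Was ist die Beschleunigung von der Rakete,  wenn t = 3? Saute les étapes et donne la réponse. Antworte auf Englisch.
At t = 3, a = 12704.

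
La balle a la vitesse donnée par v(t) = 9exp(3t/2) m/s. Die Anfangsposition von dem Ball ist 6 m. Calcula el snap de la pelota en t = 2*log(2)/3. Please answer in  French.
En partant de la vitesse v(t) = 9·exp(3·t/2), nous prenons 3 dérivées. En prenant d/dt de v(t), nous trouvons a(t) = 27·exp(3·t/2)/2. En prenant d/dt de a(t), nous trouvons j(t) = 81·exp(3·t/2)/4. En prenant d/dt de j(t), nous trouvons s(t) = 243·exp(3·t/2)/8. De l'équation du snap s(t) = 243·exp(3·t/2)/8, nous substituons t = 2*log(2)/3 pour obtenir s = 243/4.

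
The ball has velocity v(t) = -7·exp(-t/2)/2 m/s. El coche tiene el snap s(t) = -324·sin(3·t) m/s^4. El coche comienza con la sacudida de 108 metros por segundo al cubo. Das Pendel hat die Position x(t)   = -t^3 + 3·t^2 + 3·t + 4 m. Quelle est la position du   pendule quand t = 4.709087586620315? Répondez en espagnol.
Usando x(t) = -t^3 + 3·t^2 + 3·t + 4 y sustituyendo t = 4.709087586620315, encontramos x = -19.7726190982253.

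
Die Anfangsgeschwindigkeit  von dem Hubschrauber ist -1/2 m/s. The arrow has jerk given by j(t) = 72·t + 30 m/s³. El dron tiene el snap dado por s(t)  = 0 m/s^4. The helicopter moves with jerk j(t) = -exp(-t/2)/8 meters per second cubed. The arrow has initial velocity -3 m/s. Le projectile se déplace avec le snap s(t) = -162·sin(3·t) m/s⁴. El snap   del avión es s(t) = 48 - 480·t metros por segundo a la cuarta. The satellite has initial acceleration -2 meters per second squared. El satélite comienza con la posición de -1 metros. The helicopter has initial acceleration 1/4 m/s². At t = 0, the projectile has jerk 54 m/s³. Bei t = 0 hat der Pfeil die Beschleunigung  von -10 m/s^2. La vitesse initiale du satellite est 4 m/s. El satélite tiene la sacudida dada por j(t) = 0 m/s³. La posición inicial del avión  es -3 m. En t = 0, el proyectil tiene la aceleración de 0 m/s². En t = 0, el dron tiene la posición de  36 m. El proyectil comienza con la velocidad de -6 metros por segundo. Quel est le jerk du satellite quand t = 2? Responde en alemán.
Aus der Gleichung für den Ruck j(t) = 0, setzen wir t = 2 ein und erhalten j = 0.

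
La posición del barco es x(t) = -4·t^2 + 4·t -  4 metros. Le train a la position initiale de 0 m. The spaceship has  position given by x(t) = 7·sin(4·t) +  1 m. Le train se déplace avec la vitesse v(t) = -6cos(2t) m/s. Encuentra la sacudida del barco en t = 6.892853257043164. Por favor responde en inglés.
To solve this, we need to take 3 derivatives of our position equation x(t) = -4·t^2 + 4·t - 4. Taking d/dt of x(t), we find v(t) = 4 - 8·t. The derivative of velocity gives acceleration: a(t) = -8. Differentiating acceleration, we get jerk: j(t) = 0. Using j(t) = 0 and substituting t = 6.892853257043164, we find j = 0.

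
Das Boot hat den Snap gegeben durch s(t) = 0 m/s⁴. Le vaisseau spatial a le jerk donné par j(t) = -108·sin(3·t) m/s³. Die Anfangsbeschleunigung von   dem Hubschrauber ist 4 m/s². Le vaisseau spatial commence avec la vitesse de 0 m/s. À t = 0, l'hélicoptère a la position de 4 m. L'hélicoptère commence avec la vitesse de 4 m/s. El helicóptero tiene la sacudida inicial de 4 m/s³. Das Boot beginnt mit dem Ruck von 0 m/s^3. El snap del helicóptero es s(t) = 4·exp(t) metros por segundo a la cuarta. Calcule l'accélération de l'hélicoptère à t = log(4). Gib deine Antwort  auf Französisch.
Nous devons intégrer notre équation du snap s(t) = 4·exp(t) 2 fois. L'intégrale du snap est le jerk. En utilisant j(0) = 4, nous obtenons j(t) = 4·exp(t). En prenant ∫j(t)dt et en appliquant a(0) = 4, nous trouvons a(t) = 4·exp(t). Nous avons l'accélération a(t) = 4·exp(t). En substituant t = log(4): a(log(4)) = 16.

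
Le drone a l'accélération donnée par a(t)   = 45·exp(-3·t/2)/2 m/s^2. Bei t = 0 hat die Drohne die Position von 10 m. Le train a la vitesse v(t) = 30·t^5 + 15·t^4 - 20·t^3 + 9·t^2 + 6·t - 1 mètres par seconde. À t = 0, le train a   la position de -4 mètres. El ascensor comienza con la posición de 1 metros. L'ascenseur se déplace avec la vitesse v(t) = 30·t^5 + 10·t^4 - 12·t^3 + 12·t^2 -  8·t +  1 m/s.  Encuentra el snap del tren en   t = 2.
Debemos derivar nuestra ecuación de la velocidad v(t) = 30·t^5 + 15·t^4 - 20·t^3 + 9·t^2 + 6·t - 1 3 veces. Tomando d/dt de v(t), encontramos a(t) = 150·t^4 + 60·t^3 - 60·t^2 + 18·t + 6. La derivada de la aceleración da la sacudida: j(t) = 600·t^3 + 180·t^2 - 120·t + 18. Derivando la sacudida, obtenemos el snap: s(t) = 1800·t^2 + 360·t - 120. Tenemos el snap s(t) = 1800·t^2 + 360·t - 120. Sustituyendo t = 2: s(2) = 7800.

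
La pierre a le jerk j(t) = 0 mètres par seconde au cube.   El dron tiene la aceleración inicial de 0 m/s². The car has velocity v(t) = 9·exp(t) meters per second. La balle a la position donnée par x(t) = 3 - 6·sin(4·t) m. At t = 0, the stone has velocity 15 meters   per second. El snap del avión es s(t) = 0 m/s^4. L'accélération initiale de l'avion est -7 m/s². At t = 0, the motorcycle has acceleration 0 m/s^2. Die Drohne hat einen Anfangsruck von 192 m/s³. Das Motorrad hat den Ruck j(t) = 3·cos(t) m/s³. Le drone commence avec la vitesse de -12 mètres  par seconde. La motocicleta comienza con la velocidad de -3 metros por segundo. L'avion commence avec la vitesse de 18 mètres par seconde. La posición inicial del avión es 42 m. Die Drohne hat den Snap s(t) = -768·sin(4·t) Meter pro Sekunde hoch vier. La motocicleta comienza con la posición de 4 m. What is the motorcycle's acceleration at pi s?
We need to integrate our jerk equation j(t) = 3·cos(t) 1 time. Taking ∫j(t)dt and applying a(0) = 0, we find a(t) = 3·sin(t). We have acceleration a(t) = 3·sin(t). Substituting t = pi: a(pi) = 0.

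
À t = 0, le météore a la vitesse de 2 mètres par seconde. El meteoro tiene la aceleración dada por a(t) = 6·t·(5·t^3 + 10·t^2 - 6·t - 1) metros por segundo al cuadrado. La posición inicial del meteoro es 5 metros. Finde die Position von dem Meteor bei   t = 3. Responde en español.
Necesitamos integrar nuestra ecuación de la aceleración a(t) = 6·t·(5·t^3 + 10·t^2 - 6·t - 1) 2 veces. Integrando la aceleración y usando la condición inicial v(0) = 2, obtenemos v(t) = 6·t^5 + 15·t^4 - 12·t^3 - 3·t^2 + 2. La antiderivada de la velocidad, con x(0) = 5, da la posición: x(t) = t^6 + 3·t^5 - 3·t^4 - t^3 + 2·t + 5. Tenemos la posición x(t) = t^6 + 3·t^5 - 3·t^4 - t^3 + 2·t + 5. Sustituyendo t = 3: x(3) = 1199.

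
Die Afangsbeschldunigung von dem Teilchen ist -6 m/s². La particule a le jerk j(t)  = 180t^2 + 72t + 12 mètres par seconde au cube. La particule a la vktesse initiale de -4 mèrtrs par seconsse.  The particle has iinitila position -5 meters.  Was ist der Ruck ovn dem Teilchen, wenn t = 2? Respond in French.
De l'équation du jerk j(t) = 180·t^2 + 72·t + 12, nous substituons t = 2 pour obtenir j = 876.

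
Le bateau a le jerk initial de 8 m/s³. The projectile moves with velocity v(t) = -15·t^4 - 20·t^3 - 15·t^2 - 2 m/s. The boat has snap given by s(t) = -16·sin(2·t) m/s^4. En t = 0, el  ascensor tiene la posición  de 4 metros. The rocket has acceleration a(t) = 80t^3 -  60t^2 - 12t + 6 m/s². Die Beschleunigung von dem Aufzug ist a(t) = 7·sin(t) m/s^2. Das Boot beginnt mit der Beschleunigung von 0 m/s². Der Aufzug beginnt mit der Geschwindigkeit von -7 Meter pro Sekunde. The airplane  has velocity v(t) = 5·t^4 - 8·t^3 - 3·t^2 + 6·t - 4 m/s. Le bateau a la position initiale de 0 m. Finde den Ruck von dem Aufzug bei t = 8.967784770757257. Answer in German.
Ausgehend von der Beschleunigung a(t) = 7·sin(t), nehmen wir 1 Ableitung. Durch Ableiten von der Beschleunigung erhalten wir den Ruck: j(t) = 7·cos(t). Aus der Gleichung für den Ruck j(t) = 7·cos(t), setzen wir t = 8.967784770757257 ein und erhalten j = -6.28168318789174.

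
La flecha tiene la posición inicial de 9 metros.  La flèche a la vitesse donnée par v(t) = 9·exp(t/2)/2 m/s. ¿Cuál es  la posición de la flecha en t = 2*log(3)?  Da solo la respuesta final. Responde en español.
En t = 2*log(3), x = 27.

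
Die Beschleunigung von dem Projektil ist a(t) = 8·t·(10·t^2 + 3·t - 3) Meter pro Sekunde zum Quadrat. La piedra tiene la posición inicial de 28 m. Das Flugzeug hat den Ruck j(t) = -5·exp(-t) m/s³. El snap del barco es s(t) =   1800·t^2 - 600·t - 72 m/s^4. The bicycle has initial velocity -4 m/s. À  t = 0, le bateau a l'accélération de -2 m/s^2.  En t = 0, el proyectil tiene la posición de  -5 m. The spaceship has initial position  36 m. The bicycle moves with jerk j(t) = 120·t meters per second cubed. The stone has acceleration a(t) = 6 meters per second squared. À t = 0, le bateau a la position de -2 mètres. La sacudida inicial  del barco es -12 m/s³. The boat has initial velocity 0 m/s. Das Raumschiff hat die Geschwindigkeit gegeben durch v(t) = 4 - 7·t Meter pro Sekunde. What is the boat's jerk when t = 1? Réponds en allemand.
Ausgehend von dem Snap s(t) = 1800·t^2 - 600·t - 72, nehmen wir 1 Integral. Durch Integration von dem Snap und Verwendung der Anfangsbedingung j(0) = -12, erhalten wir j(t) = 600·t^3 - 300·t^2 - 72·t - 12. Wir haben den Ruck j(t) = 600·t^3 - 300·t^2 - 72·t - 12. Durch Einsetzen von t = 1: j(1) = 216.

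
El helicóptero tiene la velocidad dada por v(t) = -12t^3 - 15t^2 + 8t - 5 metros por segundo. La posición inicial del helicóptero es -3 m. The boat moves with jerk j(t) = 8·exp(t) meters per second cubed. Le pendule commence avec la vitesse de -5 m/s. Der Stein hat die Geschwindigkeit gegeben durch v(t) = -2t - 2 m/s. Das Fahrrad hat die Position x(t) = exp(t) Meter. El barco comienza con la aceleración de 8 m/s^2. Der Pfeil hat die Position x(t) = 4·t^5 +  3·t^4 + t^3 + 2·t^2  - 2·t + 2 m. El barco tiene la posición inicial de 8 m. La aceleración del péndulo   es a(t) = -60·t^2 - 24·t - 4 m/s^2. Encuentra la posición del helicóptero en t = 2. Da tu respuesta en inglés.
Starting from velocity v(t) = -12·t^3 - 15·t^2 + 8·t - 5, we take 1 antiderivative. The antiderivative of velocity, with x(0) = -3, gives position: x(t) = -3·t^4 - 5·t^3 + 4·t^2 - 5·t - 3. We have position x(t) = -3·t^4 - 5·t^3 + 4·t^2 - 5·t - 3. Substituting t = 2: x(2) = -85.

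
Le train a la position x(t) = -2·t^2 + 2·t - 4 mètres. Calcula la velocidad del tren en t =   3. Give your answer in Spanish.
Debemos derivar nuestra ecuación de la posición x(t) = -2·t^2 + 2·t - 4 1 vez. Derivando la posición, obtenemos la velocidad: v(t) = 2 - 4·t. De la ecuación de la velocidad v(t) = 2 - 4·t, sustituimos t = 3 para obtener v = -10.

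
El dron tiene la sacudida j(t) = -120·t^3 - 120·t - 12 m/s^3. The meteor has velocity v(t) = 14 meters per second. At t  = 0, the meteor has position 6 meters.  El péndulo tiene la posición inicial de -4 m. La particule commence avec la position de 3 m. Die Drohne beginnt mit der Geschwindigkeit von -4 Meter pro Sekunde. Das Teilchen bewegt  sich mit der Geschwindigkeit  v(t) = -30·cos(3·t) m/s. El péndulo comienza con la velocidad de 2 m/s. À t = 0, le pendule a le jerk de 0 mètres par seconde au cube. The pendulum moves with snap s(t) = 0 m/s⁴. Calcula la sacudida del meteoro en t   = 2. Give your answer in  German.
Um dies zu lösen, müssen wir 2 Ableitungen unserer Gleichung für die Geschwindigkeit v(t) = 14 nehmen. Durch Ableiten von der Geschwindigkeit erhalten wir die Beschleunigung: a(t) = 0. Durch Ableiten von der Beschleunigung erhalten wir den Ruck: j(t) = 0. Aus der Gleichung für den Ruck j(t) = 0, setzen wir t = 2 ein und erhalten j = 0.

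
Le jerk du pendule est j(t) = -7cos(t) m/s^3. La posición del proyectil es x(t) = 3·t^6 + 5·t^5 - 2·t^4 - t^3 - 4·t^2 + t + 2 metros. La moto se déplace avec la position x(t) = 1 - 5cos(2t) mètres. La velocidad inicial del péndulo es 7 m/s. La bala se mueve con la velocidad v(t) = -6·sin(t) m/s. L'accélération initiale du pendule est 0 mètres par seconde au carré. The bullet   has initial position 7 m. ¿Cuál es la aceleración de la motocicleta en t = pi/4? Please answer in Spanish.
Debemos derivar nuestra ecuación de la posición x(t) = 1 - 5·cos(2·t) 2 veces. Tomando d/dt de x(t), encontramos v(t) = 10·sin(2·t). Derivando la velocidad, obtenemos la aceleración: a(t) = 20·cos(2·t). Usando a(t) = 20·cos(2·t) y sustituyendo t = pi/4, encontramos a = 0.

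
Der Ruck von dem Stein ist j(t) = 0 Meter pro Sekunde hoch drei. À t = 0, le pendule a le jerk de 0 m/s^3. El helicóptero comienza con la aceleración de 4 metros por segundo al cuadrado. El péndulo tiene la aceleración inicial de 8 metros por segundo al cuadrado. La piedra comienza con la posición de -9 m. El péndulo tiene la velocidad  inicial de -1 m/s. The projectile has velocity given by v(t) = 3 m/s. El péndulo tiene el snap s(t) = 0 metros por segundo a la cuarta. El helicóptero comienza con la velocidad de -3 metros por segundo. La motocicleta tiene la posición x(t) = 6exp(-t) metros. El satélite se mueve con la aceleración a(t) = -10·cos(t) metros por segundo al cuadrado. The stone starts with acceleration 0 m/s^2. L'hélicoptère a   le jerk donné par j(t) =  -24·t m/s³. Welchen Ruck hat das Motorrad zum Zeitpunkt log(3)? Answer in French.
Nous devons dériver notre équation de la position x(t) = 6·exp(-t) 3 fois. En prenant d/dt de x(t), nous trouvons v(t) = -6·exp(-t). La dérivée de la vitesse donne l'accélération: a(t) = 6·exp(-t). En dérivant l'accélération, nous obtenons le jerk: j(t) = -6·exp(-t). En utilisant j(t) = -6·exp(-t) et en substituant t = log(3), nous trouvons j = -2.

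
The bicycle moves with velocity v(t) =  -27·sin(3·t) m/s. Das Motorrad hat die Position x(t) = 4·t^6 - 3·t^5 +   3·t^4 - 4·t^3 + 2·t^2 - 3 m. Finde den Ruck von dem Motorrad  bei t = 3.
Um dies zu lösen, müssen wir 3 Ableitungen unserer Gleichung für die Position x(t) = 4·t^6 - 3·t^5 + 3·t^4 - 4·t^3 + 2·t^2 - 3 nehmen. Durch Ableiten von der Position erhalten wir die Geschwindigkeit: v(t) = 24·t^5 - 15·t^4 + 12·t^3 - 12·t^2 + 4·t. Durch Ableiten von der Geschwindigkeit erhalten wir die Beschleunigung: a(t) = 120·t^4 - 60·t^3 + 36·t^2 - 24·t + 4. Mit d/dt von a(t) finden wir j(t) = 480·t^3 - 180·t^2 + 72·t - 24. Wir haben den Ruck j(t) = 480·t^3 - 180·t^2 + 72·t - 24. Durch Einsetzen von t = 3: j(3) = 11532.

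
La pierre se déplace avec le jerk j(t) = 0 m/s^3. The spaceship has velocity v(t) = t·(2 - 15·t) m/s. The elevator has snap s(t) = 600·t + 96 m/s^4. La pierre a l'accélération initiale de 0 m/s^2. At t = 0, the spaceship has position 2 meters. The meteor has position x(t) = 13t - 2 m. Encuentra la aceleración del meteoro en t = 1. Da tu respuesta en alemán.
Ausgehend von der Position x(t) = 13·t - 2, nehmen wir 2 Ableitungen. Die Ableitung von der Position ergibt die Geschwindigkeit: v(t) = 13. Mit d/dt von v(t) finden wir a(t) = 0. Aus der Gleichung für die Beschleunigung a(t) = 0, setzen wir t = 1 ein und erhalten a = 0.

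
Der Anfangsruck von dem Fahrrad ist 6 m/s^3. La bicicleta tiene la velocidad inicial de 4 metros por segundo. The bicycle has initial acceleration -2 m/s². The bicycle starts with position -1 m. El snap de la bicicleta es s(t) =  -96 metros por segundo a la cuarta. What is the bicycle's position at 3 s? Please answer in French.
En partant du snap s(t) = -96, nous prenons 4 primitives. L'intégrale du snap est le jerk. En utilisant j(0) = 6, nous obtenons j(t) = 6 - 96·t. En prenant ∫j(t)dt et en appliquant a(0) = -2, nous trouvons a(t) = -48·t^2 + 6·t - 2. En prenant ∫a(t)dt et en appliquant v(0) = 4, nous trouvons v(t) = -16·t^3 + 3·t^2 - 2·t + 4. L'intégrale de la vitesse est la position. En utilisant x(0) = -1, nous obtenons x(t) = -4·t^4 + t^3 - t^2 + 4·t - 1. De l'équation de la position x(t) = -4·t^4 + t^3 - t^2 + 4·t - 1, nous substituons t = 3 pour obtenir x = -295.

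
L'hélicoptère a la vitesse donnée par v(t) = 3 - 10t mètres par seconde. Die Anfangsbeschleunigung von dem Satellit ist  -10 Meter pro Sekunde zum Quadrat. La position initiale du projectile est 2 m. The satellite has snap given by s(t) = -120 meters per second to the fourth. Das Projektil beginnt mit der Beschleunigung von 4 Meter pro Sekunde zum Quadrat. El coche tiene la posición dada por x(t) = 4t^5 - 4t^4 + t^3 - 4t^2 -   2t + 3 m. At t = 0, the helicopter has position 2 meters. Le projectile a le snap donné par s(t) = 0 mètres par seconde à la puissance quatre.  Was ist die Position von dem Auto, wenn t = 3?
Mit x(t) = 4·t^5 - 4·t^4 + t^3 - 4·t^2 - 2·t + 3 und Einsetzen von t = 3, finden wir x = 636.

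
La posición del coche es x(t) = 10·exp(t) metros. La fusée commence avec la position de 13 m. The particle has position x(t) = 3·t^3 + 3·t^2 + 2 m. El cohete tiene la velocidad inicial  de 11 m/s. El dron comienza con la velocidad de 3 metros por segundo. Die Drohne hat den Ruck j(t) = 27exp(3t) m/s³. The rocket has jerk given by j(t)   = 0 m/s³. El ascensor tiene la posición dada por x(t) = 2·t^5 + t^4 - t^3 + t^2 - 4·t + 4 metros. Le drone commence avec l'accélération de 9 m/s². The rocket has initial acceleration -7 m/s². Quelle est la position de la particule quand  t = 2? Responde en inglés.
From the given position equation x(t) = 3·t^3 + 3·t^2 + 2, we substitute t = 2 to get x = 38.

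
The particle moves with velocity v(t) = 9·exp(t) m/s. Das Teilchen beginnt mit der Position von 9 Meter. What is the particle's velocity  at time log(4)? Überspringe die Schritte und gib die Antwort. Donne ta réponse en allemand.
Bei t = log(4), v = 36.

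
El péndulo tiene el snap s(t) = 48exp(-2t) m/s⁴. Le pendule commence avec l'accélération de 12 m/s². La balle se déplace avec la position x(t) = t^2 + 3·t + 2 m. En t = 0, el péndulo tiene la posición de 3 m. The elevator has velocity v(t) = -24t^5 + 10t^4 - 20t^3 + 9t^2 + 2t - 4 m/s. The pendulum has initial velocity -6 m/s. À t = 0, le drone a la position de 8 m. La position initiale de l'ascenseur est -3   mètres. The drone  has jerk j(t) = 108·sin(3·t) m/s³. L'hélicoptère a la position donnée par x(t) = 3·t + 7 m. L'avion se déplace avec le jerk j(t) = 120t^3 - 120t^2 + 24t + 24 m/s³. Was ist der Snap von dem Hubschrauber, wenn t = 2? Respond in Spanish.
Para resolver esto, necesitamos tomar 4 derivadas de nuestra ecuación de la posición x(t) = 3·t + 7. Tomando d/dt de x(t), encontramos v(t) = 3. La derivada de la velocidad da la aceleración: a(t) = 0. Tomando d/dt de a(t), encontramos j(t) = 0. Tomando d/dt de j(t), encontramos s(t) = 0. De la ecuación del snap s(t) = 0, sustituimos t = 2 para obtener s = 0.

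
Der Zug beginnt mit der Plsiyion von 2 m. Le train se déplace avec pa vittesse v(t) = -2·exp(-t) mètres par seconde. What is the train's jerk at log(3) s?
We must differentiate our velocity equation v(t) = -2·exp(-t) 2 times. Taking d/dt of v(t), we find a(t) = 2·exp(-t). The derivative of acceleration gives jerk: j(t) = -2·exp(-t). Using j(t) = -2·exp(-t) and substituting t = log(3), we find j = -2/3.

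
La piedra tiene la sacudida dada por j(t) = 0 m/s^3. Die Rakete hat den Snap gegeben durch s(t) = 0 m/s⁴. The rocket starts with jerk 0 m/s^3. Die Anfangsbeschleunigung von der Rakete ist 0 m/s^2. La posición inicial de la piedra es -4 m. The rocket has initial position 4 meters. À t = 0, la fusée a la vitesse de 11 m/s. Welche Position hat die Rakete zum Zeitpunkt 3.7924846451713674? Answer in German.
Um dies zu lösen, müssen wir 4 Stammfunktionen unserer Gleichung für den Snap s(t) = 0 finden. Die Stammfunktion von dem Snap ist der Ruck. Mit j(0) = 0 erhalten wir j(t) = 0. Die Stammfunktion von dem Ruck, mit a(0) = 0, ergibt die Beschleunigung: a(t) = 0. Mit ∫a(t)dt und Anwendung von v(0) = 11, finden wir v(t) = 11. Durch Integration von der Geschwindigkeit und Verwendung der Anfangsbedingung x(0) = 4, erhalten wir x(t) = 11·t + 4. Wir haben die Position x(t) = 11·t + 4. Durch Einsetzen von t = 3.7924846451713674: x(3.7924846451713674) = 45.7173310968850.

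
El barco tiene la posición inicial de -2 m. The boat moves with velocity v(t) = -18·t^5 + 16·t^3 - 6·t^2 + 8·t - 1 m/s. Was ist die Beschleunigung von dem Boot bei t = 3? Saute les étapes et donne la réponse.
a(3) = -6886.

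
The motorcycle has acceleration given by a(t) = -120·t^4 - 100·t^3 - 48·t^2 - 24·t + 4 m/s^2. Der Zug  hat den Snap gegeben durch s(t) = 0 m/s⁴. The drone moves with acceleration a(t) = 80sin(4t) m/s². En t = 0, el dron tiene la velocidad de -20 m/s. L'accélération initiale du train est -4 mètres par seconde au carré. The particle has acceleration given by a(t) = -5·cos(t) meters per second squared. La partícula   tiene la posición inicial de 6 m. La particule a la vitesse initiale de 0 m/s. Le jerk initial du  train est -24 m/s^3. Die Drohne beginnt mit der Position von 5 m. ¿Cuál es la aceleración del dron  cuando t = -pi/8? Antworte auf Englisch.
Using a(t) = 80·sin(4·t) and substituting t = -pi/8, we find a = -80.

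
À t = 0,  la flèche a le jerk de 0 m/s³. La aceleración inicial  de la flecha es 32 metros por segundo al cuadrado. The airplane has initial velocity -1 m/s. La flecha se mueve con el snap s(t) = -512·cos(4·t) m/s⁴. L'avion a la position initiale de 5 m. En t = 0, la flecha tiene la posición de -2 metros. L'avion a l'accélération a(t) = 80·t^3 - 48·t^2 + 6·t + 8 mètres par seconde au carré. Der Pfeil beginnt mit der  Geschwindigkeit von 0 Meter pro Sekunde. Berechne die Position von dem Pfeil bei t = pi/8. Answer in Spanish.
Necesitamos integrar nuestra ecuación del snap s(t) = -512·cos(4·t) 4 veces. La integral del snap es la sacudida. Usando j(0) = 0, obtenemos j(t) = -128·sin(4·t). Integrando la sacudida y usando la condición inicial a(0) = 32, obtenemos a(t) = 32·cos(4·t). La antiderivada de la aceleración, con v(0) = 0, da la velocidad: v(t) = 8·sin(4·t). La integral de la velocidad es la posición. Usando x(0) = -2, obtenemos x(t) = -2·cos(4·t). Tenemos la posición x(t) = -2·cos(4·t). Sustituyendo t = pi/8: x(pi/8) = 0.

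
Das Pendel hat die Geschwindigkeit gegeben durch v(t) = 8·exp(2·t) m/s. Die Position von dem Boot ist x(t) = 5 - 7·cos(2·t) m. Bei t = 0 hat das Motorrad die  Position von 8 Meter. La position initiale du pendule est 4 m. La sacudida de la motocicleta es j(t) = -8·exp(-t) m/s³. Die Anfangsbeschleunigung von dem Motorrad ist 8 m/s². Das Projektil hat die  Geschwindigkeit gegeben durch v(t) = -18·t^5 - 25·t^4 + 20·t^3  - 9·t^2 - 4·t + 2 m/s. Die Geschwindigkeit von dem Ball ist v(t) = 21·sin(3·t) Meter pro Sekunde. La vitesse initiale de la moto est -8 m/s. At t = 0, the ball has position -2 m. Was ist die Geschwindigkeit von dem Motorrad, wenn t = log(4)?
Ausgehend von dem Ruck j(t) = -8·exp(-t), nehmen wir 2 Integrale. Durch Integration von dem Ruck und Verwendung der Anfangsbedingung a(0) = 8, erhalten wir a(t) = 8·exp(-t). Mit ∫a(t)dt und Anwendung von v(0) = -8, finden wir v(t) = -8·exp(-t). Mit v(t) = -8·exp(-t) und Einsetzen von t = log(4), finden wir v = -2.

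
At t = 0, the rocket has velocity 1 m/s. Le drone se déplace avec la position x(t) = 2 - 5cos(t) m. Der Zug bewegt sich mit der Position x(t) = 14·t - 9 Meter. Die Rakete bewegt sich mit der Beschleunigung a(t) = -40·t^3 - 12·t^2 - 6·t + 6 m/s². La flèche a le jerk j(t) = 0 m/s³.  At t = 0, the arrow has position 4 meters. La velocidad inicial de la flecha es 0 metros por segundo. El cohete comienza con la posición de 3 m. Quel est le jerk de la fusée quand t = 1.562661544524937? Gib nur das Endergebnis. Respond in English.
The jerk at t = 1.562661544524937 is j = -336.533209397046.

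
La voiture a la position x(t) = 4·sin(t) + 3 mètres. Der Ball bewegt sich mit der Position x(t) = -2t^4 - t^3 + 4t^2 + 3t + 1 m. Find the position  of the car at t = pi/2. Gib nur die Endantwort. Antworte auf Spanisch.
En t = pi/2, x = 7.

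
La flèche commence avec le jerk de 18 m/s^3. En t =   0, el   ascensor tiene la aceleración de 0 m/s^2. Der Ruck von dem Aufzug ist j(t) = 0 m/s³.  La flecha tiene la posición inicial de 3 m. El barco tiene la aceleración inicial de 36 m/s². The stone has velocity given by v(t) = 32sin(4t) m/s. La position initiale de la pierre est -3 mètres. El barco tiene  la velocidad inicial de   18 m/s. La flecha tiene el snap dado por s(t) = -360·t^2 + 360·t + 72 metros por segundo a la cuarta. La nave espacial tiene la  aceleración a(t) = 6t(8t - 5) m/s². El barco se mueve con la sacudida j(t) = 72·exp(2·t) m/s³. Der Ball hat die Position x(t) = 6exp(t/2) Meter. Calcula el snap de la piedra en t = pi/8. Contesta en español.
Partiendo de la velocidad v(t) = 32·sin(4·t), tomamos 3 derivadas. La derivada de la velocidad da la aceleración: a(t) = 128·cos(4·t). Derivando la aceleración, obtenemos la sacudida: j(t) = -512·sin(4·t). La derivada de la sacudida da el snap: s(t) = -2048·cos(4·t). Tenemos el snap s(t) = -2048·cos(4·t). Sustituyendo t = pi/8: s(pi/8) = 0.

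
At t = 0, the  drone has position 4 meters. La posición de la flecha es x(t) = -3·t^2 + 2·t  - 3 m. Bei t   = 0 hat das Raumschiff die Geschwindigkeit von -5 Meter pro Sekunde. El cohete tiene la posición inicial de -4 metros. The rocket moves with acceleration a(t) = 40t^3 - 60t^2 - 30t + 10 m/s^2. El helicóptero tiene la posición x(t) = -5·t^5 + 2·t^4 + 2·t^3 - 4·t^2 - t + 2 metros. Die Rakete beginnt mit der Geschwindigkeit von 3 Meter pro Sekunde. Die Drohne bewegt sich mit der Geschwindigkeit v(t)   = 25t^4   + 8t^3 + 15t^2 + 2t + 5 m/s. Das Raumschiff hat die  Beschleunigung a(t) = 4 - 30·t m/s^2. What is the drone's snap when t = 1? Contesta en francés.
Nous devons dériver notre équation de la vitesse v(t) = 25·t^4 + 8·t^3 + 15·t^2 + 2·t + 5 3 fois. La dérivée de la vitesse donne l'accélération: a(t) = 100·t^3 + 24·t^2 + 30·t + 2. La dérivée de l'accélération donne le jerk: j(t) = 300·t^2 + 48·t + 30. En dérivant le jerk, nous obtenons le snap: s(t) = 600·t + 48. Nous avons le snap s(t) = 600·t + 48. En substituant t = 1: s(1) = 648.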